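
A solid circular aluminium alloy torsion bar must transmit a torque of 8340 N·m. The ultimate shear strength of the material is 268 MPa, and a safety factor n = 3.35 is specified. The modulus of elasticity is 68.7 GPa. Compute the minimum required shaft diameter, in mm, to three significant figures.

Allowable shear stress τ_allow = 268/3.35 = 80.00 MPa.
For a solid shaft τ = 16T/(πd³), so d³ = 16T/(π τ_allow) = 16×8340000/(π×80.00) = 530900 mm³.
d = (530900)^(1/3) = 80.97 mm.

d = 81.0 mm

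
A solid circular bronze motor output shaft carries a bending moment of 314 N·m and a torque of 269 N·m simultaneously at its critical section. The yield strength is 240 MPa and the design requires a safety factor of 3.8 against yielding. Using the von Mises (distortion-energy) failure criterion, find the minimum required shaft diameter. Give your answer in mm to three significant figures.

d = 39.8 mm

σ_allow = σ_y/n = 240/3.8 = 63.16 MPa.
For a solid shaft σ_b = 32M/(πd³) and τ = 16T/(πd³), so the von Mises stress is σ' = (16/πd³)·√(4M²+3T²).
√(4M²+3T²) = √(4×(314000)² + 3×(269000)²) = 782000 N·mm.
d³ = 16×782000/(π×63.16) = 63060 mm³.
d = 39.80 mm.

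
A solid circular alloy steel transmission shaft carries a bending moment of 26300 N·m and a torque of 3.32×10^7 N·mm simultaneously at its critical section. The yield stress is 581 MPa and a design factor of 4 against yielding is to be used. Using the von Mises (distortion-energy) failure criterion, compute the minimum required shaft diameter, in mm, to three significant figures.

d = 140 mm

σ_allow = σ_y/n = 581/4 = 145.2 MPa.
For a solid shaft σ_b = 32M/(πd³) and τ = 16T/(πd³), so the von Mises stress is σ' = (16/πd³)·√(4M²+3T²).
√(4M²+3T²) = √(4×(2.630×10^7)² + 3×(3.320×10^7)²) = 7.793×10^7 N·mm.
d³ = 16×7.793×10^7/(π×145.2) = 2.733×10^6 mm³.
d = 139.8 mm.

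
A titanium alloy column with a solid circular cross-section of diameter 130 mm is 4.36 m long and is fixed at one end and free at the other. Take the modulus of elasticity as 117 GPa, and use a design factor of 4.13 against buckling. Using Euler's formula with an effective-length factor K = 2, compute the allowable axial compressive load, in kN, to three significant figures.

P_allow = 51.6 kN

I = πd⁴/64 = π×130⁴/64 = 1.402×10^7 mm⁴.
Effective length L_e = KL = 2×4.36 m = 8720 mm.
Euler critical load P_cr = π²EI/L_e² = π²×117000×1.402×10^7/8720² = 212900 N.
P_allow = P_cr/n = 212900/4.13 = 51550 N.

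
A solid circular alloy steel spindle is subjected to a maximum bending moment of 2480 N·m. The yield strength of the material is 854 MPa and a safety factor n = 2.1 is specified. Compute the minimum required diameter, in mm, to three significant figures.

σ_allow = 854/2.1 = 406.7 MPa.
For a solid circular section σ = 32M/(πd³), so d³ = 32M/(π σ_allow) = 32×2480000/(π×406.7) = 62120 mm³.
d = 39.60 mm.

d = 39.6 mm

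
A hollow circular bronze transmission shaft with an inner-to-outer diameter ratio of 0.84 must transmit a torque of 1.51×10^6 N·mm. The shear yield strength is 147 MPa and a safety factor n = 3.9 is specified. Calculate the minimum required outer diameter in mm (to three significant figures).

d_o = 74.1 mm

τ_allow = 147/3.9 = 37.69 MPa.
For a hollow shaft τ = 16T/[πd_o³(1−k⁴)] with k = 0.84, so 1−k⁴ = 0.5021.
d_o³ = 16T/[π τ_allow (1−k⁴)] = 16×1510000/(π×37.69×0.5021) = 406300 mm³.
d_o = 74.07 mm.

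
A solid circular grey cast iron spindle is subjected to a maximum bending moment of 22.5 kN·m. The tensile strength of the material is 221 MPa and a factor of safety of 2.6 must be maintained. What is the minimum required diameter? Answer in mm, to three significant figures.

d = 139 mm

σ_allow = 221/2.6 = 85.00 MPa.
For a solid circular section σ = 32M/(πd³), so d³ = 32M/(π σ_allow) = 32×2.2500×10^7/(π×85.00) = 2.696×10^6 mm³.
d = 139.2 mm.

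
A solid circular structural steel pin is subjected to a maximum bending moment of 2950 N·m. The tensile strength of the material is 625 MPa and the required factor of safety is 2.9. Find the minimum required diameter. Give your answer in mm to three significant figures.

d = 51.9 mm

σ_allow = 625/2.9 = 215.5 MPa.
For a solid circular section σ = 32M/(πd³), so d³ = 32M/(π σ_allow) = 32×2950000/(π×215.5) = 139400 mm³.
d = 51.85 mm.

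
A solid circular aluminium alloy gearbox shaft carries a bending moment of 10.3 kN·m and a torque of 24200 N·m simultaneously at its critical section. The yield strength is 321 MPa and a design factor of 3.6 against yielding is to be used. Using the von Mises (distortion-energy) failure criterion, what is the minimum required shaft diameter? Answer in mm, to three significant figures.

σ_allow = σ_y/n = 321/3.6 = 89.17 MPa.
For a solid shaft σ_b = 32M/(πd³) and τ = 16T/(πd³), so the von Mises stress is σ' = (16/πd³)·√(4M²+3T²).
√(4M²+3T²) = √(4×(1.030×10^7)² + 3×(2.420×10^7)²) = 4.670×10^7 N·mm.
d³ = 16×4.670×10^7/(π×89.17) = 2.668×10^6 mm³.
d = 138.7 mm.

d = 139 mm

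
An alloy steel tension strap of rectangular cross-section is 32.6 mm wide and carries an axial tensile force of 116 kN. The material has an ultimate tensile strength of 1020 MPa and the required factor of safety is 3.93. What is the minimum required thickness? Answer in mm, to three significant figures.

t = 13.7 mm

σ_allow = 1020/3.93 = 259.5 MPa.
Required area A = F/σ_allow = 116000/259.5 = 446.9 mm².
t = A/w = 446.9/32.6 = 13.71 mm.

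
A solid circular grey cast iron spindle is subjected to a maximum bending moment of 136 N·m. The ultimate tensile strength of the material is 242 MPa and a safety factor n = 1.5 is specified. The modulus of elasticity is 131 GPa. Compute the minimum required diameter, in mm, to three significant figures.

σ_allow = 242/1.5 = 161.3 MPa.
For a solid circular section σ = 32M/(πd³), so d³ = 32M/(π σ_allow) = 32×136000/(π×161.3) = 8586 mm³.
d = 20.48 mm.

d = 20.5 mm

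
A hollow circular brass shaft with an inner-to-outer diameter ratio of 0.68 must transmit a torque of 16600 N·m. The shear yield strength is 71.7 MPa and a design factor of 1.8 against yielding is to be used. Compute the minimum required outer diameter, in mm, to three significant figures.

τ_allow = 71.7/1.8 = 39.83 MPa.
For a hollow shaft τ = 16T/[πd_o³(1−k⁴)] with k = 0.68, so 1−k⁴ = 0.7862.
d_o³ = 16T/[π τ_allow (1−k⁴)] = 16×1.6600×10^7/(π×39.83×0.7862) = 2.700×10^6 mm³.
d_o = 139.2 mm.

d_o = 139 mm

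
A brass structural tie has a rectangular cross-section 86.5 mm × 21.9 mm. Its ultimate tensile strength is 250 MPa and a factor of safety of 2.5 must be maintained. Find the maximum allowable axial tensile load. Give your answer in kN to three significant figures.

σ_allow = 250/2.5 = 100.0 MPa.
A = 86.5×21.9 = 1894 mm².
F_allow = σ_allow × A = 100.0×1894 = 189400 N.

F_allow = 189 kN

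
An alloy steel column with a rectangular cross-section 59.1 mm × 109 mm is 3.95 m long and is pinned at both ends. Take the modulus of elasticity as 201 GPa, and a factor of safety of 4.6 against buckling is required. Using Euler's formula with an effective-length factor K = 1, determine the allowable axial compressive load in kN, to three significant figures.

Buckling occurs about the weak axis: I_min = h·b³/12 = 109×59.1³/12 = 1.875×10^6 mm⁴ (b = 59.1 mm is the smaller dimension).
Effective length L_e = KL = 1×3.95 m = 3950 mm.
Euler critical load P_cr = π²EI/L_e² = π²×201000×1.875×10^6/3950² = 238400 N.
P_allow = P_cr/n = 238400/4.6 = 51830 N.

P_allow = 51.8 kN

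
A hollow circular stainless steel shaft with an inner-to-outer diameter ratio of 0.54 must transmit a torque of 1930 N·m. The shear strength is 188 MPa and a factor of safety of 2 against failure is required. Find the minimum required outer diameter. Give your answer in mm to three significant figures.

d_o = 48.5 mm

τ_allow = 188/2 = 94.00 MPa.
For a hollow shaft τ = 16T/[πd_o³(1−k⁴)] with k = 0.54, so 1−k⁴ = 0.9150.
d_o³ = 16T/[π τ_allow (1−k⁴)] = 16×1930000/(π×94.00×0.9150) = 114300 mm³.
d_o = 48.53 mm.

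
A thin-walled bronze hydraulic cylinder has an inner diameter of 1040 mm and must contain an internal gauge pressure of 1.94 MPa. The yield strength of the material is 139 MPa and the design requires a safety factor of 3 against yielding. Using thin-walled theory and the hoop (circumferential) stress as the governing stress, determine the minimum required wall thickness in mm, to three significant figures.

t = 21.8 mm

σ_allow = 139/3 = 46.33 MPa.
Hoop stress σ_h = pD/(2t), so t = pD/(2σ_allow) = 1.94×1040/(2×46.33) = 21.77 mm.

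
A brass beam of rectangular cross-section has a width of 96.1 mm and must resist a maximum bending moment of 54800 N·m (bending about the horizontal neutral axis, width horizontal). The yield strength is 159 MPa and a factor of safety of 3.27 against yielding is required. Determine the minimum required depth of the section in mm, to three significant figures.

h = 265 mm

σ_allow = 159/3.27 = 48.62 MPa.
For a rectangular section σ = 6M/(bh²), so h² = 6M/(b σ_allow) = 6×5.4800×10^7/(96.1×48.62) = 70370 mm².
h = 265.3 mm.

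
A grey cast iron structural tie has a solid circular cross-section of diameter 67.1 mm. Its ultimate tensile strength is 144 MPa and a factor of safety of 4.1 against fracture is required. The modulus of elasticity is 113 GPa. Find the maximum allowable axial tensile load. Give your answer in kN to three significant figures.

σ_allow = 144/4.1 = 35.12 MPa.
A = πd²/4 = π×67.1²/4 = 3536 mm².
F_allow = σ_allow × A = 35.12×3536 = 124200 N.

F_allow = 124 kN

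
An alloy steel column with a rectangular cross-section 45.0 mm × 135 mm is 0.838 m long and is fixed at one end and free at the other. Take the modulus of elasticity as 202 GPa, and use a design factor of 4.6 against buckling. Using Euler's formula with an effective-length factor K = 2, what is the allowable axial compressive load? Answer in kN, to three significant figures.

Buckling occurs about the weak axis: I_min = h·b³/12 = 135×45.0³/12 = 1.025×10^6 mm⁴ (b = 45.0 mm is the smaller dimension).
Effective length L_e = KL = 2×0.838 m = 1676 mm.
Euler critical load P_cr = π²EI/L_e² = π²×202000×1.025×10^6/1676² = 727600 N.
P_allow = P_cr/n = 727600/4.6 = 158200 N.

P_allow = 158 kN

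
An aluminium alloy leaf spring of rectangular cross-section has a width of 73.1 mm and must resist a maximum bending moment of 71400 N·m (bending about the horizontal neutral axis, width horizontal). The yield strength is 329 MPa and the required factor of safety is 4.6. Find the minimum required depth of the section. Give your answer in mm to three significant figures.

h = 286 mm

σ_allow = 329/4.6 = 71.52 MPa.
For a rectangular section σ = 6M/(bh²), so h² = 6M/(b σ_allow) = 6×7.1400×10^7/(73.1×71.52) = 81940 mm².
h = 286.3 mm.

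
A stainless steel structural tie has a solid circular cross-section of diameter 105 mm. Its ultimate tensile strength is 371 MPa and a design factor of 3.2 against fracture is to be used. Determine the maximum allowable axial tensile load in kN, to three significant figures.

σ_allow = 371/3.2 = 115.9 MPa.
A = πd²/4 = π×105²/4 = 8659 mm².
F_allow = σ_allow × A = 115.9×8659 = 1.004×10^6 N.

F_allow = 1000 kN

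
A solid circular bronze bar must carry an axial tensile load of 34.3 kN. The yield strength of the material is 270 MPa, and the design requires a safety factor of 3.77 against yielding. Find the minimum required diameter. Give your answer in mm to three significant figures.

d = 24.7 mm

Allowable stress σ_allow = 270/3.77 = 71.62 MPa.
Required area A = F/σ_allow = 34300/71.62 = 478.9 mm².
A = πd²/4 → d = √(4A/π) = 24.69 mm.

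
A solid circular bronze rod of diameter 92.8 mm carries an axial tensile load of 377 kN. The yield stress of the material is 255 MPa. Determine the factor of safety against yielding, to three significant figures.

A = πd²/4 = 6764 mm².
σ = F/A = 377000/6764 = 55.74 MPa.
n = 255/55.74 = 4.575.

n = 4.57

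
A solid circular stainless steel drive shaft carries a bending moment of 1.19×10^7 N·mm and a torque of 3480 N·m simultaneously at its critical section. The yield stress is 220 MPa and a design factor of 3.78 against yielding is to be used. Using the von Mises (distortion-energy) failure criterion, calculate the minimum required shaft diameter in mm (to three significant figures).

σ_allow = σ_y/n = 220/3.78 = 58.20 MPa.
For a solid shaft σ_b = 32M/(πd³) and τ = 16T/(πd³), so the von Mises stress is σ' = (16/πd³)·√(4M²+3T²).
√(4M²+3T²) = √(4×(1.190×10^7)² + 3×(3.480×10^6)²) = 2.455×10^7 N·mm.
d³ = 16×2.455×10^7/(π×58.20) = 2.148×10^6 mm³.
d = 129.0 mm.

d = 129 mm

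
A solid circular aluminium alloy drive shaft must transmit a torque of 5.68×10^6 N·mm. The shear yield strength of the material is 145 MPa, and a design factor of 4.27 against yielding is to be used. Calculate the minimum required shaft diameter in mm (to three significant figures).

d = 94.8 mm

Allowable shear stress τ_allow = 145/4.27 = 33.96 MPa.
For a solid shaft τ = 16T/(πd³), so d³ = 16T/(π τ_allow) = 16×5680000/(π×33.96) = 851900 mm³.
d = (851900)^(1/3) = 94.80 mm.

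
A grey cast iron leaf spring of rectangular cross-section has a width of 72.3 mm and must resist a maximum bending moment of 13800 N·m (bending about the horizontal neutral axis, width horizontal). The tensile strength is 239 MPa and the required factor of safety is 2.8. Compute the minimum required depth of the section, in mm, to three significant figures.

h = 116 mm

σ_allow = 239/2.8 = 85.36 MPa.
For a rectangular section σ = 6M/(bh²), so h² = 6M/(b σ_allow) = 6×1.3800×10^7/(72.3×85.36) = 13420 mm².
h = 115.8 mm.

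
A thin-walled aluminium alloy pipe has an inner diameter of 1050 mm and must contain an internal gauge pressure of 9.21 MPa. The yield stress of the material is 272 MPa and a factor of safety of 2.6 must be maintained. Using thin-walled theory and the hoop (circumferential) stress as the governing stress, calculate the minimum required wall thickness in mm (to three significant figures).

σ_allow = 272/2.6 = 104.6 MPa.
Hoop stress σ_h = pD/(2t), so t = pD/(2σ_allow) = 9.21×1050/(2×104.6) = 46.22 mm.

t = 46.2 mm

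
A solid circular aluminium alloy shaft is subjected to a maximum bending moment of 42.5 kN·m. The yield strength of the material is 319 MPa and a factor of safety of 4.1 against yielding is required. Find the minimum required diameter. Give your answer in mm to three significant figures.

d = 177 mm

σ_allow = 319/4.1 = 77.80 MPa.
For a solid circular section σ = 32M/(πd³), so d³ = 32M/(π σ_allow) = 32×4.2500×10^7/(π×77.80) = 5.564×10^6 mm³.
d = 177.2 mm.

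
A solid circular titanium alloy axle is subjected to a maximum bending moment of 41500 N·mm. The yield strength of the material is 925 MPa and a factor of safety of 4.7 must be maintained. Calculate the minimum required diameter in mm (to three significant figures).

σ_allow = 925/4.7 = 196.8 MPa.
For a solid circular section σ = 32M/(πd³), so d³ = 32M/(π σ_allow) = 32×41500/(π×196.8) = 2148 mm³.
d = 12.90 mm.

d = 12.9 mm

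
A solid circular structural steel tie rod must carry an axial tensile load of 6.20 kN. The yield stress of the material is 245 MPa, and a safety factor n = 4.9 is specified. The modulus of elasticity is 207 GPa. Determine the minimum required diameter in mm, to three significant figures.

Allowable stress σ_allow = 245/4.9 = 50.00 MPa.
Required area A = F/σ_allow = 6200.0/50.00 = 124.0 mm².
A = πd²/4 → d = √(4A/π) = 12.57 mm.

d = 12.6 mm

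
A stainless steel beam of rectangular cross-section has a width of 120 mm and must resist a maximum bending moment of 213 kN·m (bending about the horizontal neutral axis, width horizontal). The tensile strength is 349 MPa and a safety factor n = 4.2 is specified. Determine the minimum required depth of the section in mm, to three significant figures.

σ_allow = 349/4.2 = 83.10 MPa.
For a rectangular section σ = 6M/(bh²), so h² = 6M/(b σ_allow) = 6×2.1300×10^8/(120×83.10) = 128200 mm².
h = 358.0 mm.

h = 358 mm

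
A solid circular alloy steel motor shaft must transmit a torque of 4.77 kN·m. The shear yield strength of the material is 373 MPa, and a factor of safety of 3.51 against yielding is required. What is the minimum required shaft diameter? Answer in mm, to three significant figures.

Allowable shear stress τ_allow = 373/3.51 = 106.3 MPa.
For a solid shaft τ = 16T/(πd³), so d³ = 16T/(π τ_allow) = 16×4770000/(π×106.3) = 228600 mm³.
d = (228600)^(1/3) = 61.15 mm.

d = 61.1 mm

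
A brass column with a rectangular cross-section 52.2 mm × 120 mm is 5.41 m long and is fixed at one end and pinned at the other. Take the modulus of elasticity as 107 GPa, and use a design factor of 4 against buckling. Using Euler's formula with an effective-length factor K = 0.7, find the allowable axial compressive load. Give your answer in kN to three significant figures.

Buckling occurs about the weak axis: I_min = h·b³/12 = 120×52.2³/12 = 1.422×10^6 mm⁴ (b = 52.2 mm is the smaller dimension).
Effective length L_e = KL = 0.7×5.41 m = 3787 mm.
Euler critical load P_cr = π²EI/L_e² = π²×107000×1.422×10^6/3787² = 104700 N.
P_allow = P_cr/n = 104700/4 = 26180 N.

P_allow = 26.2 kN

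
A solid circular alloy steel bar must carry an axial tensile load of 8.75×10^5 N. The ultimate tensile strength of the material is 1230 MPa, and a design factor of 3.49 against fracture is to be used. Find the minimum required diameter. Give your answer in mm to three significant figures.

d = 56.2 mm

Allowable stress σ_allow = 1230/3.49 = 352.4 MPa.
Required area A = F/σ_allow = 875000/352.4 = 2483 mm².
A = πd²/4 → d = √(4A/π) = 56.22 mm.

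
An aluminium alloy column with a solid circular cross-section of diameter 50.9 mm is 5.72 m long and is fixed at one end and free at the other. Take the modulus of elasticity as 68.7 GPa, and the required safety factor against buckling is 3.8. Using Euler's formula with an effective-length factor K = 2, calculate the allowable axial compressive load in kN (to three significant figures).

I = πd⁴/64 = π×50.9⁴/64 = 329500 mm⁴.
Effective length L_e = KL = 2×5.72 m = 11440 mm.
Euler critical load P_cr = π²EI/L_e² = π²×68700×329500/11440² = 1707 N.
P_allow = P_cr/n = 1707/3.8 = 449.2 N.

P_allow = 0.449 kN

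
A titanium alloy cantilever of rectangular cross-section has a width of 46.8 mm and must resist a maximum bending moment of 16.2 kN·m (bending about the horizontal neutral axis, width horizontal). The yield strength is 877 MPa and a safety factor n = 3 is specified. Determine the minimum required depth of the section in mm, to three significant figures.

h = 84.3 mm

σ_allow = 877/3 = 292.3 MPa.
For a rectangular section σ = 6M/(bh²), so h² = 6M/(b σ_allow) = 6×1.6200×10^7/(46.8×292.3) = 7105 mm².
h = 84.29 mm.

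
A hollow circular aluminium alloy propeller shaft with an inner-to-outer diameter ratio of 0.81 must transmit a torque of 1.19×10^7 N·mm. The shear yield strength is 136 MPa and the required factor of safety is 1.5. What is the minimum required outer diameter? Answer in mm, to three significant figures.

d_o = 105 mm

τ_allow = 136/1.5 = 90.67 MPa.
For a hollow shaft τ = 16T/[πd_o³(1−k⁴)] with k = 0.81, so 1−k⁴ = 0.5695.
d_o³ = 16T/[π τ_allow (1−k⁴)] = 16×1.1900×10^7/(π×90.67×0.5695) = 1.174×10^6 mm³.
d_o = 105.5 mm.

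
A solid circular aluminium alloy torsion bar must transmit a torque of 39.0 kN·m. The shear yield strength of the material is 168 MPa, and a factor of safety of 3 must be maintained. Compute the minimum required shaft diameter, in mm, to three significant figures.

Allowable shear stress τ_allow = 168/3 = 56.00 MPa.
For a solid shaft τ = 16T/(πd³), so d³ = 16T/(π τ_allow) = 16×3.9000×10^7/(π×56.00) = 3.547×10^6 mm³.
d = (3.547×10^6)^(1/3) = 152.5 mm.

d = 153 mm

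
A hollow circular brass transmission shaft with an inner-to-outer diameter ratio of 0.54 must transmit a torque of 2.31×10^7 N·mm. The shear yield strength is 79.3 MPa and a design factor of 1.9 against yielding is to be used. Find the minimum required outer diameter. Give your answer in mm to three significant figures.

τ_allow = 79.3/1.9 = 41.74 MPa.
For a hollow shaft τ = 16T/[πd_o³(1−k⁴)] with k = 0.54, so 1−k⁴ = 0.9150.
d_o³ = 16T/[π τ_allow (1−k⁴)] = 16×2.3100×10^7/(π×41.74×0.9150) = 3.081×10^6 mm³.
d_o = 145.5 mm.

d_o = 146 mm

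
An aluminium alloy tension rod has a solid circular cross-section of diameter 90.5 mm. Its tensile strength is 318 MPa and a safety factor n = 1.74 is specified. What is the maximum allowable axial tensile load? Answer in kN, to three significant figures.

F_allow = 1180 kN

σ_allow = 318/1.74 = 182.8 MPa.
A = πd²/4 = π×90.5²/4 = 6433 mm².
F_allow = σ_allow × A = 182.8×6433 = 1.176×10^6 N.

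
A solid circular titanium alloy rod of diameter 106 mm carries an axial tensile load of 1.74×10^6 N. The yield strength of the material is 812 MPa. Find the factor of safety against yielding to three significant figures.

n = 4.12

A = πd²/4 = 8825 mm².
σ = F/A = 1740000/8825 = 197.2 MPa.
n = 812/197.2 = 4.118.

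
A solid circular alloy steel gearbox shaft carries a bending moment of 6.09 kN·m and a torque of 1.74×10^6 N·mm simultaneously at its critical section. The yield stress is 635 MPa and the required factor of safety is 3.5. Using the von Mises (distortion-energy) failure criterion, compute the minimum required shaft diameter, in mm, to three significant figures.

σ_allow = σ_y/n = 635/3.5 = 181.4 MPa.
For a solid shaft σ_b = 32M/(πd³) and τ = 16T/(πd³), so the von Mises stress is σ' = (16/πd³)·√(4M²+3T²).
√(4M²+3T²) = √(4×(6.090×10^6)² + 3×(1.740×10^6)²) = 1.255×10^7 N·mm.
d³ = 16×1.255×10^7/(π×181.4) = 352200 mm³.
d = 70.62 mm.

d = 70.6 mm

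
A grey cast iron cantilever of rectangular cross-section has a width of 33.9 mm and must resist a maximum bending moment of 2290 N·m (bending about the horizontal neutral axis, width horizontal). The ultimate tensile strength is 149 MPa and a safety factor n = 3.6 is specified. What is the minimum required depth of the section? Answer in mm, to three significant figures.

h = 99.0 mm

σ_allow = 149/3.6 = 41.39 MPa.
For a rectangular section σ = 6M/(bh²), so h² = 6M/(b σ_allow) = 6×2290000/(33.9×41.39) = 9793 mm².
h = 98.96 mm.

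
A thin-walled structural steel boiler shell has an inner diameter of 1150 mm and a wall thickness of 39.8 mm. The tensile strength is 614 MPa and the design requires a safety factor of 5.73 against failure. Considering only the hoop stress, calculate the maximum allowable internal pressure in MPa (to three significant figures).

σ_allow = 614/5.73 = 107.2 MPa.
σ_h = pD/(2t) → p_allow = 2σ_allow t/D = 2×107.2×39.8/1150 = 7.417 MPa.

p_allow = 7.42 MPa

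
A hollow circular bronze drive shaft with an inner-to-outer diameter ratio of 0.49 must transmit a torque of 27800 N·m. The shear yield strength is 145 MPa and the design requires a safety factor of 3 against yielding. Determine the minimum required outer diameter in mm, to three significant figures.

τ_allow = 145/3 = 48.33 MPa.
For a hollow shaft τ = 16T/[πd_o³(1−k⁴)] with k = 0.49, so 1−k⁴ = 0.9424.
d_o³ = 16T/[π τ_allow (1−k⁴)] = 16×2.7800×10^7/(π×48.33×0.9424) = 3.109×10^6 mm³.
d_o = 145.9 mm.

d_o = 146 mm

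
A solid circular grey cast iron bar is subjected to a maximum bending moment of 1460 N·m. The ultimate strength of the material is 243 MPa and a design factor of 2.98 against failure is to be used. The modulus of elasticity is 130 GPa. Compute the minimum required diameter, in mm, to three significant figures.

d = 56.7 mm

σ_allow = 243/2.98 = 81.54 MPa.
For a solid circular section σ = 32M/(πd³), so d³ = 32M/(π σ_allow) = 32×1460000/(π×81.54) = 182400 mm³.
d = 56.71 mm.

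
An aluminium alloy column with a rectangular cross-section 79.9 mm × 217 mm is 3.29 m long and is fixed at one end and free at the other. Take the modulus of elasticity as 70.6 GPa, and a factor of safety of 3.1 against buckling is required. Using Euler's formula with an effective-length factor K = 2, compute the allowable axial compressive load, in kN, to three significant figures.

P_allow = 47.9 kN

Buckling occurs about the weak axis: I_min = h·b³/12 = 217×79.9³/12 = 9.224×10^6 mm⁴ (b = 79.9 mm is the smaller dimension).
Effective length L_e = KL = 2×3.29 m = 6580 mm.
Euler critical load P_cr = π²EI/L_e² = π²×70600×9.224×10^6/6580² = 148400 N.
P_allow = P_cr/n = 148400/3.1 = 47890 N.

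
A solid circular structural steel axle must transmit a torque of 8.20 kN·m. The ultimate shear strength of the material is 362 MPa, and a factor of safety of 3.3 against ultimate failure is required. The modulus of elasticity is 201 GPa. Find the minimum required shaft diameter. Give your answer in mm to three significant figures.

Allowable shear stress τ_allow = 362/3.3 = 109.7 MPa.
For a solid shaft τ = 16T/(πd³), so d³ = 16T/(π τ_allow) = 16×8200000/(π×109.7) = 380700 mm³.
d = (380700)^(1/3) = 72.48 mm.

d = 72.5 mm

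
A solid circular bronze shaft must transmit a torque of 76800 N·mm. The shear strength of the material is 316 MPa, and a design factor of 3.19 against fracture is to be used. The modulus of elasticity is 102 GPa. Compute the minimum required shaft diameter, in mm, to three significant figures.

d = 15.8 mm

Allowable shear stress τ_allow = 316/3.19 = 99.06 MPa.
For a solid shaft τ = 16T/(πd³), so d³ = 16T/(π τ_allow) = 16×76800/(π×99.06) = 3949 mm³.
d = (3949)^(1/3) = 15.81 mm.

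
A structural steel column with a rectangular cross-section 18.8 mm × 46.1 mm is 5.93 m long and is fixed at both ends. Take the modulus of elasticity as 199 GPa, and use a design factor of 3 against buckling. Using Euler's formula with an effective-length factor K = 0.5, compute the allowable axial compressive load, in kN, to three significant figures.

Buckling occurs about the weak axis: I_min = h·b³/12 = 46.1×18.8³/12 = 25530 mm⁴ (b = 18.8 mm is the smaller dimension).
Effective length L_e = KL = 0.5×5.93 m = 2965 mm.
Euler critical load P_cr = π²EI/L_e² = π²×199000×25530/2965² = 5703 N.
P_allow = P_cr/n = 5703/3 = 1901 N.

P_allow = 1.90 kN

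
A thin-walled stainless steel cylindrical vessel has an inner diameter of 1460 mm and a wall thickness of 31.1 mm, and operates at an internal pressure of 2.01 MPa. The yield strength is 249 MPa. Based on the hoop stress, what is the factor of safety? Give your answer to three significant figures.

σ_h = pD/(2t) = 2.01×1460/(2×31.1) = 47.18 MPa.
n = 249/47.18 = 5.278.

n = 5.28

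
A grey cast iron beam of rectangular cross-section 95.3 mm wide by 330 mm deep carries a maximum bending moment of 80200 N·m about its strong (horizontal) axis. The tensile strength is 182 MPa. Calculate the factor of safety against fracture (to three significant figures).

Section modulus S = bh²/6 = 95.3×330²/6 = 1.730×10^6 mm³.
σ = M/S = 8.0200×10^7/1.730×10^6 = 46.37 MPa.
n = 182/46.37 = 3.925.

n = 3.93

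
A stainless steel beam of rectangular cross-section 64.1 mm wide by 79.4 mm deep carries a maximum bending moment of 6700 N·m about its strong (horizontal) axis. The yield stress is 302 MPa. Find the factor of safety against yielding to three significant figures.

Section modulus S = bh²/6 = 64.1×79.4²/6 = 67350 mm³.
σ = M/S = 6700000/67350 = 99.48 MPa.
n = 302/99.48 = 3.036.

n = 3.04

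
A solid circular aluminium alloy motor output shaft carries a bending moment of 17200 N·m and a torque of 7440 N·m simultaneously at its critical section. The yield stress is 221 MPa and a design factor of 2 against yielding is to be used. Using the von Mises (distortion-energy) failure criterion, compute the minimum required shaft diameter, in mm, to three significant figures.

d = 119 mm

σ_allow = σ_y/n = 221/2 = 110.5 MPa.
For a solid shaft σ_b = 32M/(πd³) and τ = 16T/(πd³), so the von Mises stress is σ' = (16/πd³)·√(4M²+3T²).
√(4M²+3T²) = √(4×(1.720×10^7)² + 3×(7.440×10^6)²) = 3.673×10^7 N·mm.
d³ = 16×3.673×10^7/(π×110.5) = 1.693×10^6 mm³.
d = 119.2 mm.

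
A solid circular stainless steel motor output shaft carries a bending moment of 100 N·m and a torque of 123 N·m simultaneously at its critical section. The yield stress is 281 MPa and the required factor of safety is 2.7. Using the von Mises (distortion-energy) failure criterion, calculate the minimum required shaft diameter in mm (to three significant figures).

σ_allow = σ_y/n = 281/2.7 = 104.1 MPa.
For a solid shaft σ_b = 32M/(πd³) and τ = 16T/(πd³), so the von Mises stress is σ' = (16/πd³)·√(4M²+3T²).
√(4M²+3T²) = √(4×(100000)² + 3×(123000)²) = 292200 N·mm.
d³ = 16×292200/(π×104.1) = 14300 mm³.
d = 24.27 mm.

d = 24.3 mm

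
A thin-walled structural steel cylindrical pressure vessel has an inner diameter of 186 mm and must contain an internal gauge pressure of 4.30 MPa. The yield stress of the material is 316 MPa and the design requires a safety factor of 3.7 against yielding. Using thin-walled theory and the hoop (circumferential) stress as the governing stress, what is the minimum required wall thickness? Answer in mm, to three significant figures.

t = 4.68 mm

σ_allow = 316/3.7 = 85.41 MPa.
Hoop stress σ_h = pD/(2t), so t = pD/(2σ_allow) = 4.30×186/(2×85.41) = 4.682 mm.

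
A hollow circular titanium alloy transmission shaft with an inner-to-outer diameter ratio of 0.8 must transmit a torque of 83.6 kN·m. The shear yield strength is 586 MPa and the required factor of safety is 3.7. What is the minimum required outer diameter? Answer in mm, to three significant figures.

τ_allow = 586/3.7 = 158.4 MPa.
For a hollow shaft τ = 16T/[πd_o³(1−k⁴)] with k = 0.8, so 1−k⁴ = 0.5904.
d_o³ = 16T/[π τ_allow (1−k⁴)] = 16×8.3600×10^7/(π×158.4×0.5904) = 4.553×10^6 mm³.
d_o = 165.7 mm.

d_o = 166 mm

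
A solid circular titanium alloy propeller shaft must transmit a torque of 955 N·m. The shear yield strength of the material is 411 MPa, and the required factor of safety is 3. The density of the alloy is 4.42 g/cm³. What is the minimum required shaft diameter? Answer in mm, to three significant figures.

d = 32.9 mm

Allowable shear stress τ_allow = 411/3 = 137.0 MPa.
For a solid shaft τ = 16T/(πd³), so d³ = 16T/(π τ_allow) = 16×955000/(π×137.0) = 35500 mm³.
d = (35500)^(1/3) = 32.87 mm.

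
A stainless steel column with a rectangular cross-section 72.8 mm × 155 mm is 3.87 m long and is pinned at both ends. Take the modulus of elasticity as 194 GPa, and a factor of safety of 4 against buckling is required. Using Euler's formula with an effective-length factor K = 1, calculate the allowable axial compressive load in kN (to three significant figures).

Buckling occurs about the weak axis: I_min = h·b³/12 = 155×72.8³/12 = 4.984×10^6 mm⁴ (b = 72.8 mm is the smaller dimension).
Effective length L_e = KL = 1×3.87 m = 3870 mm.
Euler critical load P_cr = π²EI/L_e² = π²×194000×4.984×10^6/3870² = 637100 N.
P_allow = P_cr/n = 637100/4 = 159300 N.

P_allow = 159 kN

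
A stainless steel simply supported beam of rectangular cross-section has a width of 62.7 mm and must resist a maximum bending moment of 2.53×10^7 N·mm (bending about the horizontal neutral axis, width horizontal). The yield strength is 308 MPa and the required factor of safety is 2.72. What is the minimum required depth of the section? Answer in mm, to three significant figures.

σ_allow = 308/2.72 = 113.2 MPa.
For a rectangular section σ = 6M/(bh²), so h² = 6M/(b σ_allow) = 6×2.5300×10^7/(62.7×113.2) = 21380 mm².
h = 146.2 mm.

h = 146 mm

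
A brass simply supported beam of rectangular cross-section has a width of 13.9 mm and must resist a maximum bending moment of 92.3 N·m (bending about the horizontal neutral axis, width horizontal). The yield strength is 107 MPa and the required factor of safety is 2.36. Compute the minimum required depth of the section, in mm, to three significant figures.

σ_allow = 107/2.36 = 45.34 MPa.
For a rectangular section σ = 6M/(bh²), so h² = 6M/(b σ_allow) = 6×92300/(13.9×45.34) = 878.8 mm².
h = 29.64 mm.

h = 29.6 mm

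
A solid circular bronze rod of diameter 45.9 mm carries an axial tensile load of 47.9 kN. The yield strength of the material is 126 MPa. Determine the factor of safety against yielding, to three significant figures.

A = πd²/4 = 1655 mm².
σ = F/A = 47900/1655 = 28.95 MPa.
n = 126/28.95 = 4.353.

n = 4.35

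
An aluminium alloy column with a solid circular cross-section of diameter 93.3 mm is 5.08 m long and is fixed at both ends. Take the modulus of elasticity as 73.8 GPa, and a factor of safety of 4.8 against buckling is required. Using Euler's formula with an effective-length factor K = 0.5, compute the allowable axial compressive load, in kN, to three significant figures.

P_allow = 87.5 kN

I = πd⁴/64 = π×93.3⁴/64 = 3.720×10^6 mm⁴.
Effective length L_e = KL = 0.5×5.08 m = 2540 mm.
Euler critical load P_cr = π²EI/L_e² = π²×73800×3.720×10^6/2540² = 419900 N.
P_allow = P_cr/n = 419900/4.8 = 87490 N.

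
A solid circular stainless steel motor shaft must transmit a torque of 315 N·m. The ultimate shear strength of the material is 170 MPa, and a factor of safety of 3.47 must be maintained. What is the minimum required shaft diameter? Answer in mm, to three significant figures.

d = 32.0 mm

Allowable shear stress τ_allow = 170/3.47 = 48.99 MPa.
For a solid shaft τ = 16T/(πd³), so d³ = 16T/(π τ_allow) = 16×315000/(π×48.99) = 32750 mm³.
d = (32750)^(1/3) = 31.99 mm.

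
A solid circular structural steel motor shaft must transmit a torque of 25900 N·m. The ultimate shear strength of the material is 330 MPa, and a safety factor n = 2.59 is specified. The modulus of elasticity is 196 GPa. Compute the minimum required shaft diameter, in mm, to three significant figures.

d = 101 mm

Allowable shear stress τ_allow = 330/2.59 = 127.4 MPa.
For a solid shaft τ = 16T/(πd³), so d³ = 16T/(π τ_allow) = 16×2.5900×10^7/(π×127.4) = 1.035×10^6 mm³.
d = (1.035×10^6)^(1/3) = 101.2 mm.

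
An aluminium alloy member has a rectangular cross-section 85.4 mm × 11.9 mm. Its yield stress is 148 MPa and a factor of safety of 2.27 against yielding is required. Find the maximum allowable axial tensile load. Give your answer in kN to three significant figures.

σ_allow = 148/2.27 = 65.20 MPa.
A = 85.4×11.9 = 1016 mm².
F_allow = σ_allow × A = 65.20×1016 = 66260 N.

F_allow = 66.3 kN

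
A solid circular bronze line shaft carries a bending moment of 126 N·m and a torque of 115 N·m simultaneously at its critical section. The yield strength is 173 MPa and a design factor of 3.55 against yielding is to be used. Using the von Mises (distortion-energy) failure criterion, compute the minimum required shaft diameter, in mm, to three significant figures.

σ_allow = σ_y/n = 173/3.55 = 48.73 MPa.
For a solid shaft σ_b = 32M/(πd³) and τ = 16T/(πd³), so the von Mises stress is σ' = (16/πd³)·√(4M²+3T²).
√(4M²+3T²) = √(4×(126000)² + 3×(115000)²) = 321200 N·mm.
d³ = 16×321200/(π×48.73) = 33570 mm³.
d = 32.26 mm.

d = 32.3 mm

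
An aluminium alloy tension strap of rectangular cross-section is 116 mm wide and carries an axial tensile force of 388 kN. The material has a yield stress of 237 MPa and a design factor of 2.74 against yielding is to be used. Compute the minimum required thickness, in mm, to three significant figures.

σ_allow = 237/2.74 = 86.50 MPa.
Required area A = F/σ_allow = 388000/86.50 = 4486 mm².
t = A/w = 4486/116 = 38.67 mm.

t = 38.7 mm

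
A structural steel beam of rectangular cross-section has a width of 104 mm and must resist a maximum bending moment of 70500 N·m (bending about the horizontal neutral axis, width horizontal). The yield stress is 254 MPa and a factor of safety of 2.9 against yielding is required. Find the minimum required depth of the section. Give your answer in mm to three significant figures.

h = 215 mm

σ_allow = 254/2.9 = 87.59 MPa.
For a rectangular section σ = 6M/(bh²), so h² = 6M/(b σ_allow) = 6×7.0500×10^7/(104×87.59) = 46440 mm².
h = 215.5 mm.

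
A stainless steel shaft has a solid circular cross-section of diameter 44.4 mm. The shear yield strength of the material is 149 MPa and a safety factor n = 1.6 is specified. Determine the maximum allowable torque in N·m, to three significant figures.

T_allow = 1600 N·m

τ_allow = 149/1.6 = 93.12 MPa.
For a solid shaft T_allow = τ_allow·πd³/16; πd³/16 = π×44.4³/16 = 17190 mm³.
T_allow = 93.12×17190 = 1.600×10^6 N·mm = 1600 N·m.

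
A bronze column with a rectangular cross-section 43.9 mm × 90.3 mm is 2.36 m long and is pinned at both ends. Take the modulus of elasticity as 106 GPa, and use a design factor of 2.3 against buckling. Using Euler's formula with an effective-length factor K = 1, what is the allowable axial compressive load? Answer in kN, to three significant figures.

Buckling occurs about the weak axis: I_min = h·b³/12 = 90.3×43.9³/12 = 636600 mm⁴ (b = 43.9 mm is the smaller dimension).
Effective length L_e = KL = 1×2.36 m = 2360 mm.
Euler critical load P_cr = π²EI/L_e² = π²×106000×636600/2360² = 119600 N.
P_allow = P_cr/n = 119600/2.3 = 51990 N.

P_allow = 52.0 kN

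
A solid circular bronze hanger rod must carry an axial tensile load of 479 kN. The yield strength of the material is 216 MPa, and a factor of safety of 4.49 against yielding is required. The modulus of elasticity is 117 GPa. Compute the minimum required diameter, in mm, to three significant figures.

d = 113 mm

Allowable stress σ_allow = 216/4.49 = 48.11 MPa.
Required area A = F/σ_allow = 479000/48.11 = 9957 mm².
A = πd²/4 → d = √(4A/π) = 112.6 mm.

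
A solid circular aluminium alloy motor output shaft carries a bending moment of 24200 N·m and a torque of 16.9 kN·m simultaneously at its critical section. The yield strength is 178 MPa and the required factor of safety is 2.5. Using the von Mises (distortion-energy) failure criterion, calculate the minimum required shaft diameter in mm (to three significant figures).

d = 159 mm

σ_allow = σ_y/n = 178/2.5 = 71.20 MPa.
For a solid shaft σ_b = 32M/(πd³) and τ = 16T/(πd³), so the von Mises stress is σ' = (16/πd³)·√(4M²+3T²).
√(4M²+3T²) = √(4×(2.420×10^7)² + 3×(1.690×10^7)²) = 5.656×10^7 N·mm.
d³ = 16×5.656×10^7/(π×71.20) = 4.046×10^6 mm³.
d = 159.3 mm.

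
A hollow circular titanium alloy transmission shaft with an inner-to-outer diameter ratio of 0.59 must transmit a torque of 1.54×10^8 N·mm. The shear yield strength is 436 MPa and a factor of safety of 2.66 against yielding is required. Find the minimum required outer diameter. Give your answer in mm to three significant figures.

d_o = 176 mm

τ_allow = 436/2.66 = 163.9 MPa.
For a hollow shaft τ = 16T/[πd_o³(1−k⁴)] with k = 0.59, so 1−k⁴ = 0.8788.
d_o³ = 16T/[π τ_allow (1−k⁴)] = 16×1.5400×10^8/(π×163.9×0.8788) = 5.445×10^6 mm³.
d_o = 175.9 mm.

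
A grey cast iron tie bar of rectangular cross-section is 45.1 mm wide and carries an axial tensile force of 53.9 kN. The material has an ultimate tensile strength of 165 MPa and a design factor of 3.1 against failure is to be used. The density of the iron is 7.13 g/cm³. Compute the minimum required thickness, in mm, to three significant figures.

σ_allow = 165/3.1 = 53.23 MPa.
Required area A = F/σ_allow = 53900/53.23 = 1013 mm².
t = A/w = 1013/45.1 = 22.45 mm.

t = 22.5 mm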